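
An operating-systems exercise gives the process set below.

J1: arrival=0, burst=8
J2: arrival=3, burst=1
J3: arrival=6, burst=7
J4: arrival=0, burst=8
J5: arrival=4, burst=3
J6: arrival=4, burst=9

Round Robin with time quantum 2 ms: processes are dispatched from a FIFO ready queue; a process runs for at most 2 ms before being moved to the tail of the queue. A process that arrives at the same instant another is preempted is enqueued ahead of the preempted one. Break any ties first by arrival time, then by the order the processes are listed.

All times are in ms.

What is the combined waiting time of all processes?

Timeline: | J1 0-2 | J4 2-4 | J1 4-6 | J2 6-7 | J5 7-9 | J6 9-11 | J4 11-13 | J3 13-15 | J1 15-17 | J5 17-18 | J6 18-20 | J4 20-22 | J3 22-24 | J1 24-26 | J6 26-28 | J4 28-30 | J3 30-32 | J6 32-34 | J3 34-35 | J6 35-36 |
Completion: J1=26  J2=7  J3=35  J4=30  J5=18  J6=36
Turnaround (C−A): J1=26  J2=4  J3=29  J4=30  J5=14  J6=32
Waiting = turnaround − burst: J1=18, J2=3, J3=22, J4=22, J5=11, J6=23
Total waiting = 18 + 3 + 22 + 22 + 11 + 23 = 99

99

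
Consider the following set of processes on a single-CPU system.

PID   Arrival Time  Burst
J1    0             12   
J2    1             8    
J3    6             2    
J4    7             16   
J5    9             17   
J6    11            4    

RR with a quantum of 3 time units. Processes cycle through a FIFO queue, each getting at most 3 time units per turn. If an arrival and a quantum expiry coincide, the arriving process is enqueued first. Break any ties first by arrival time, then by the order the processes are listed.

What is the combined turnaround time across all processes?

Gantt: | J1 0-3 | J2 3-6 | J1 6-9 | J3 9-11 | J2 11-14 | J4 14-17 | J5 17-20 | J1 20-23 | J6 23-26 | J2 26-28 | J4 28-31 | J5 31-34 | J1 34-37 | J6 37-38 | J4 38-41 | J5 41-44 | J4 44-47 | J5 47-50 | J4 50-53 | J5 53-56 | J4 56-57 | J5 57-59 |
Completion: J1=37  J2=28  J3=11  J4=57  J5=59  J6=38
Turnaround = completion − arrival: J1=37, J2=27, J3=5, J4=50, J5=50, J6=27
Total turnaround = 37 + 27 + 5 + 50 + 50 + 27 = 196

196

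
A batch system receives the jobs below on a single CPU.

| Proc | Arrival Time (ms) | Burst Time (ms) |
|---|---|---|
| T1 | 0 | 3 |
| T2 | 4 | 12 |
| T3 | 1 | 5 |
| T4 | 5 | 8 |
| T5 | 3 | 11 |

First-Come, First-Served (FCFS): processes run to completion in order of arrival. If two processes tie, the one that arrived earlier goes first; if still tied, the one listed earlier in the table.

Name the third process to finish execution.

Gantt: | T1 0-3 | T3 3-8 | T5 8-19 | T2 19-31 | T4 31-39 |
Completion: T1=3  T2=31  T3=8  T4=39  T5=19
Turnaround (C−A): T1=3  T2=27  T3=7  T4=34  T5=16
Finish order: T1 → T3 → T5 → T2 → T4

T5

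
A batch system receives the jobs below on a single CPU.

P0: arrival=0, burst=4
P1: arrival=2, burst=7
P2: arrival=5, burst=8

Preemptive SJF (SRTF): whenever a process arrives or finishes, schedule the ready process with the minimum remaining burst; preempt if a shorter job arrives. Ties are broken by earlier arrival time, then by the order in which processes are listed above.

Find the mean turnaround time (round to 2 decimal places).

9.00

Schedule: | P0 0-4 | P1 4-11 | P2 11-19 |
Completion: P0=4  P1=11  P2=19
Turnaround times: P0=4, P1=9, P2=14
Average turnaround = (4+9+14) / 3 = 27/3 = 9.00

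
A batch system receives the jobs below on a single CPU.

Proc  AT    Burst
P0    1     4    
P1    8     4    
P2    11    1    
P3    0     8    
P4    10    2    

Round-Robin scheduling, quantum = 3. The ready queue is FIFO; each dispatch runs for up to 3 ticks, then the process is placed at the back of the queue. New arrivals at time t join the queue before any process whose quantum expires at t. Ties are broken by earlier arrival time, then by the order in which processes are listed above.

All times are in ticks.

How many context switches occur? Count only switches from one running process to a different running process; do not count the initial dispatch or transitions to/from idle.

8

Schedule: | P3 0-3 | P0 3-6 | P3 6-9 | P0 9-10 | P1 10-13 | P3 13-15 | P4 15-17 | P2 17-18 | P1 18-19 |
Completion: P0=10  P1=19  P2=18  P3=15  P4=17
Turnaround (C−A): P0=9  P1=11  P2=7  P3=15  P4=7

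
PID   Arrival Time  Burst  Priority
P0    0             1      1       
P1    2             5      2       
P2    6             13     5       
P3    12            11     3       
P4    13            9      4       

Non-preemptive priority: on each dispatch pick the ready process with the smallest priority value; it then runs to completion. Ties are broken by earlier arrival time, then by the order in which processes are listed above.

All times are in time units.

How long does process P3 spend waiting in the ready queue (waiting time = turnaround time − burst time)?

Schedule: | P0 0-1 | idle 1-2 | P1 2-7 | P2 7-20 | P3 20-31 | P4 31-40 |
Completion: P0=1  P1=7  P2=20  P3=31  P4=40
Turnaround (C−A): P0=1  P1=5  P2=14  P3=19  P4=27
Waiting(P3) = turnaround − burst = 19 − 11 = 8

8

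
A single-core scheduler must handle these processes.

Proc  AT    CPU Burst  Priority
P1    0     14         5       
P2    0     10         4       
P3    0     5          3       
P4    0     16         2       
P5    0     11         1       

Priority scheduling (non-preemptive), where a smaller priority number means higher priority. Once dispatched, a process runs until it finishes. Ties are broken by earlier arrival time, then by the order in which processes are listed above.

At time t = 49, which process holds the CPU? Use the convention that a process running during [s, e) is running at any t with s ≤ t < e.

Schedule: | P5 0-11 | P4 11-27 | P3 27-32 | P2 32-42 | P1 42-56 |
Completion: P1=56  P2=42  P3=32  P4=27  P5=11

P1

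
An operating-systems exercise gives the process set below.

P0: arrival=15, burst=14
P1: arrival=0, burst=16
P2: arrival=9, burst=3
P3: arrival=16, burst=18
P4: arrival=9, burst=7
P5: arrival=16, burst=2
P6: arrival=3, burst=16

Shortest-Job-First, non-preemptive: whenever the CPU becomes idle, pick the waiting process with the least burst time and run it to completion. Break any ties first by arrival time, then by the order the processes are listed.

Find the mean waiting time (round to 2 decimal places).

Schedule: | P1 0-16 | P5 16-18 | P2 18-21 | P4 21-28 | P0 28-42 | P6 42-58 | P3 58-76 |
Completion: P0=42  P1=16  P2=21  P3=76  P4=28  P5=18  P6=58
Waiting times: P0=13, P1=0, P2=9, P3=42, P4=12, P5=0, P6=39
Average waiting = (13+0+9+42+12+0+39) / 7 = 115/7 = 16.43

16.43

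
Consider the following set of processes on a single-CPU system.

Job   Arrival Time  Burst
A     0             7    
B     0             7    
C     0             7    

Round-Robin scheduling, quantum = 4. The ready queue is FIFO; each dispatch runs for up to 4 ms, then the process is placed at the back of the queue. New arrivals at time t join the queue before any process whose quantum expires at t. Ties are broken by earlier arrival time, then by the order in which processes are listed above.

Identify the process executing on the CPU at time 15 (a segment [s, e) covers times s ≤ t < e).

B

Schedule: | A 0-4 | B 4-8 | C 8-12 | A 12-15 | B 15-18 | C 18-21 |
Completion: A=15  B=18  C=21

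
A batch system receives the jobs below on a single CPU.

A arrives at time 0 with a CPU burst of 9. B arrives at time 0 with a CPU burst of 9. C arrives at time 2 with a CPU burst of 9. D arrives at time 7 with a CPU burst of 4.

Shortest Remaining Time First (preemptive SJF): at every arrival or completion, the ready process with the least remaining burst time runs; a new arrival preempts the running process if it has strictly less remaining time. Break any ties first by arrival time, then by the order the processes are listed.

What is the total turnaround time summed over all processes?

Schedule: | A 0-9 | D 9-13 | B 13-22 | C 22-31 |
Completion: A=9  B=22  C=31  D=13
Turnaround = completion − arrival: A=9, B=22, C=29, D=6
Total turnaround = 9 + 22 + 29 + 6 = 66

66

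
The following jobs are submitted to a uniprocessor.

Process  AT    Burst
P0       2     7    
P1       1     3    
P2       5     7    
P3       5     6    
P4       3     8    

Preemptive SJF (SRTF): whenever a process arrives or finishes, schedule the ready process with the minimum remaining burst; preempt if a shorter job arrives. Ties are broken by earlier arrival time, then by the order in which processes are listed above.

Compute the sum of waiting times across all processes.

41

Gantt: | idle 0-1 | P1 1-4 | P0 4-11 | P3 11-17 | P2 17-24 | P4 24-32 |
Completion: P0=11  P1=4  P2=24  P3=17  P4=32
Turnaround (C−A): P0=9  P1=3  P2=19  P3=12  P4=29
Waiting = turnaround − burst: P0=2, P1=0, P2=12, P3=6, P4=21
Total waiting = 2 + 0 + 12 + 6 + 21 = 41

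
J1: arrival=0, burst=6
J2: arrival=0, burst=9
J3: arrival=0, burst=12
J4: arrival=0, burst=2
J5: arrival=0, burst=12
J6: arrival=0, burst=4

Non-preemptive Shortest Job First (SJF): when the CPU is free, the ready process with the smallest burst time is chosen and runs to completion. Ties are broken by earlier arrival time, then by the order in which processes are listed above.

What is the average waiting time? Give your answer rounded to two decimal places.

12.33

Gantt: | J4 0-2 | J6 2-6 | J1 6-12 | J2 12-21 | J3 21-33 | J5 33-45 |
Completion: J1=12  J2=21  J3=33  J4=2  J5=45  J6=6
Turnaround (C−A): J1=12  J2=21  J3=33  J4=2  J5=45  J6=6
Waiting times: J1=6, J2=12, J3=21, J4=0, J5=33, J6=2
Average waiting = (6+12+21+0+33+2) / 6 = 74/6 = 12.33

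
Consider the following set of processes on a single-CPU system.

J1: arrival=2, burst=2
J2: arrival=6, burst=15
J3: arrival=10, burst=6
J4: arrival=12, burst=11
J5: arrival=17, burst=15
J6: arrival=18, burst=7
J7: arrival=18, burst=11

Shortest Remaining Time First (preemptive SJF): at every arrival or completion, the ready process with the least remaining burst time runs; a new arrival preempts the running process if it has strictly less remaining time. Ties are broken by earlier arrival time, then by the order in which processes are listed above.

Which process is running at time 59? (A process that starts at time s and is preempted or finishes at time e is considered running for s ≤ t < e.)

J5

Timeline: | idle 0-2 | J1 2-4 | idle 4-6 | J2 6-10 | J3 10-16 | J2 16-18 | J6 18-25 | J2 25-34 | J4 34-45 | J7 45-56 | J5 56-71 |
Completion: J1=4  J2=34  J3=16  J4=45  J5=71  J6=25  J7=56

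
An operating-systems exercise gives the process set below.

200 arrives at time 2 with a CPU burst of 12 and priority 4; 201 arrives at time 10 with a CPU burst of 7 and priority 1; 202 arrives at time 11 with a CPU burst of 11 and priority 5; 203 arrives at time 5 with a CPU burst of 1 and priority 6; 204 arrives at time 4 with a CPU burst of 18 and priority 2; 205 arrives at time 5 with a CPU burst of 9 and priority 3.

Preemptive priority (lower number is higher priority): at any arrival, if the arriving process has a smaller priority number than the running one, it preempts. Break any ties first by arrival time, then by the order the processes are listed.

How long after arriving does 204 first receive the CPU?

Gantt: | idle 0-2 | 200 2-4 | 204 4-10 | 201 10-17 | 204 17-29 | 205 29-38 | 200 38-48 | 202 48-59 | 203 59-60 |
Completion: 200=48  201=17  202=59  203=60  204=29  205=38
Turnaround (C−A): 200=46  201=7  202=48  203=55  204=25  205=33
Response(204) = first start − arrival = 4 − 4 = 0

0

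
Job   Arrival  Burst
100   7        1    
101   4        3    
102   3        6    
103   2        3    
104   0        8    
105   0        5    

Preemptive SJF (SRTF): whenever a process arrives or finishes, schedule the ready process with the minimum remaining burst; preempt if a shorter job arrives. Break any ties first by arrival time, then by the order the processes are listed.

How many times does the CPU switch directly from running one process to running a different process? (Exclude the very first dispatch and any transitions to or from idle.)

Timeline: | 105 0-5 | 103 5-8 | 100 8-9 | 101 9-12 | 102 12-18 | 104 18-26 |
Completion: 100=9  101=12  102=18  103=8  104=26  105=5

5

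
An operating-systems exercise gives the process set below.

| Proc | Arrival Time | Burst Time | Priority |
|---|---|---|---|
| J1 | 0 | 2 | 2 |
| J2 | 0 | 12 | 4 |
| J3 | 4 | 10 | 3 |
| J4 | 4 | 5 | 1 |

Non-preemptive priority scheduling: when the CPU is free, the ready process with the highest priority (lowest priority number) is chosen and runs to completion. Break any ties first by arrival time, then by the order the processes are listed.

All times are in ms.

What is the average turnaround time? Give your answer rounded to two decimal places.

14.00

Timeline: | J1 0-2 | J2 2-14 | J4 14-19 | J3 19-29 |
Completion: J1=2  J2=14  J3=29  J4=19
Turnaround (C−A): J1=2  J2=14  J3=25  J4=15
Turnaround times: J1=2, J2=14, J3=25, J4=15
Average turnaround = (2+14+25+15) / 4 = 56/4 = 14.00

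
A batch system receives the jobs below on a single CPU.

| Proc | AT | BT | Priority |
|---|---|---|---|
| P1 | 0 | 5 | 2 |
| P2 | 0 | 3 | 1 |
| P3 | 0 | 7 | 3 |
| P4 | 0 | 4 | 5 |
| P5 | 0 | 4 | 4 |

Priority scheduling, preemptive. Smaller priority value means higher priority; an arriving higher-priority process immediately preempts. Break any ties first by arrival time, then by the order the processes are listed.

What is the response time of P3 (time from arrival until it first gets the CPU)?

Timeline: | P2 0-3 | P1 3-8 | P3 8-15 | P5 15-19 | P4 19-23 |
Completion: P1=8  P2=3  P3=15  P4=23  P5=19
Turnaround (C−A): P1=8  P2=3  P3=15  P4=23  P5=19
Response(P3) = first start − arrival = 8 − 0 = 8

8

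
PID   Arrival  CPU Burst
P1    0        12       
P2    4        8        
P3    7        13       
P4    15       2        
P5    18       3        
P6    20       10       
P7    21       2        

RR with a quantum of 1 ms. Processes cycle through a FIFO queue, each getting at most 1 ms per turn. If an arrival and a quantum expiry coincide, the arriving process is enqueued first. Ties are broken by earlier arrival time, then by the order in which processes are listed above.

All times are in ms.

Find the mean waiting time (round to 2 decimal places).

Timeline: | P1 0-4 | P2 4-5 | P1 5-6 | P2 6-7 | P1 7-8 | P3 8-9 | P2 9-10 | P1 10-11 | P3 11-12 | P2 12-13 | P1 13-14 | P3 14-15 | P2 15-16 | P1 16-17 | P4 17-18 | P3 18-19 | P2 19-20 | P1 20-21 | P5 21-22 | P4 22-23 | P3 23-24 | P6 24-25 | P2 25-26 | P7 26-27 | P1 27-28 | P5 28-29 | P3 29-30 | P6 30-31 | P2 31-32 | P7 32-33 | P1 33-34 | P5 34-35 | P3 35-36 | P6 36-37 | P3 37-38 | P6 38-39 | P3 39-40 | P6 40-41 | P3 41-42 | P6 42-43 | P3 43-44 | P6 44-45 | P3 45-46 | P6 46-47 | P3 47-48 | P6 48-50 |
Completion: P1=34  P2=32  P3=48  P4=23  P5=35  P6=50  P7=33
Turnaround (C−A): P1=34  P2=28  P3=41  P4=8  P5=17  P6=30  P7=12
Waiting times: P1=22, P2=20, P3=28, P4=6, P5=14, P6=20, P7=10
Average waiting = (22+20+28+6+14+20+10) / 7 = 120/7 = 17.14

17.14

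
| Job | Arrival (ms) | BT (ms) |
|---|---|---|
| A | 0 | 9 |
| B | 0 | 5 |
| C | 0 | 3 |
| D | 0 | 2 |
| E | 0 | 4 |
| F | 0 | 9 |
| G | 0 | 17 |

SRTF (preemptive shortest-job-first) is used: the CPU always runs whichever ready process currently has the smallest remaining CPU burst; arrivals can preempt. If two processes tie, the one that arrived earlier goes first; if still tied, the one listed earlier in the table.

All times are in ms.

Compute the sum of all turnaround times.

Timeline: | D 0-2 | C 2-5 | E 5-9 | B 9-14 | A 14-23 | F 23-32 | G 32-49 |
Completion: A=23  B=14  C=5  D=2  E=9  F=32  G=49
Turnaround = completion − arrival: A=23, B=14, C=5, D=2, E=9, F=32, G=49
Total turnaround = 23 + 14 + 5 + 2 + 9 + 32 + 49 = 134

134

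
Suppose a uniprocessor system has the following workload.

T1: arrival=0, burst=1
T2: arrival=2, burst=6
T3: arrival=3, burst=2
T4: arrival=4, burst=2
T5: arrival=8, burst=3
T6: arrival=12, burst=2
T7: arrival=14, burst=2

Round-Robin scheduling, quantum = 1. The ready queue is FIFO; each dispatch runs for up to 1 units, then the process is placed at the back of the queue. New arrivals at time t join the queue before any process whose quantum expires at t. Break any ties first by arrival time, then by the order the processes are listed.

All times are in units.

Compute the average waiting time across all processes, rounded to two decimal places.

Gantt: | T1 0-1 | idle 1-2 | T2 2-3 | T3 3-4 | T2 4-5 | T4 5-6 | T3 6-7 | T2 7-8 | T4 8-9 | T5 9-10 | T2 10-11 | T5 11-12 | T2 12-13 | T6 13-14 | T5 14-15 | T2 15-16 | T7 16-17 | T6 17-18 | T7 18-19 |
Completion: T1=1  T2=16  T3=7  T4=9  T5=15  T6=18  T7=19
Turnaround (C−A): T1=1  T2=14  T3=4  T4=5  T5=7  T6=6  T7=5
Waiting times: T1=0, T2=8, T3=2, T4=3, T5=4, T6=4, T7=3
Average waiting = (0+8+2+3+4+4+3) / 7 = 24/7 = 3.43

3.43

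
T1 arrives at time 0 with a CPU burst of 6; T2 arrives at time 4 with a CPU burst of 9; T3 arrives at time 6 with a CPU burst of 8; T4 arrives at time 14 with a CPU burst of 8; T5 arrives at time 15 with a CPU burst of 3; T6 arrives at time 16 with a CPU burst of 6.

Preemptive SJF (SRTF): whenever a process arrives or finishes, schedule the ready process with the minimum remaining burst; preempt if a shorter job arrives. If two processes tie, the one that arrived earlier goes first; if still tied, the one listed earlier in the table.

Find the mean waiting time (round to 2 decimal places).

Timeline: | T1 0-6 | T3 6-14 | T4 14-15 | T5 15-18 | T6 18-24 | T4 24-31 | T2 31-40 |
Completion: T1=6  T2=40  T3=14  T4=31  T5=18  T6=24
Turnaround (C−A): T1=6  T2=36  T3=8  T4=17  T5=3  T6=8
Waiting times: T1=0, T2=27, T3=0, T4=9, T5=0, T6=2
Average waiting = (0+27+0+9+0+2) / 6 = 38/6 = 6.33

6.33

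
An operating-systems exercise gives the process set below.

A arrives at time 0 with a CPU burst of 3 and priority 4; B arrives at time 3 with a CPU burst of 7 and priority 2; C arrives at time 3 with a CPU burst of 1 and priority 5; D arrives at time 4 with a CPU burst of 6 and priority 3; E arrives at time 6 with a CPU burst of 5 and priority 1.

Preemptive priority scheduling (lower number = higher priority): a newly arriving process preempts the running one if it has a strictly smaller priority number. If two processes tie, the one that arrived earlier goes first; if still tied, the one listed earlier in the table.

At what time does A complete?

3

Timeline: | A 0-3 | B 3-6 | E 6-11 | B 11-15 | D 15-21 | C 21-22 |
Completion: A=3  B=15  C=22  D=21  E=11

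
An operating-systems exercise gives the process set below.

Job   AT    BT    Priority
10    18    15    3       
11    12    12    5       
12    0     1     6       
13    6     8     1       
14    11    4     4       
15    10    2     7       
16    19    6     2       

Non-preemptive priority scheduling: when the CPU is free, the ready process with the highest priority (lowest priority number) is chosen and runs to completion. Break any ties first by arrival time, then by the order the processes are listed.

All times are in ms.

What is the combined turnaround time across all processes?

133

Gantt: | 12 0-1 | idle 1-6 | 13 6-14 | 14 14-18 | 10 18-33 | 16 33-39 | 11 39-51 | 15 51-53 |
Completion: 10=33  11=51  12=1  13=14  14=18  15=53  16=39
Turnaround = completion − arrival: 10=15, 11=39, 12=1, 13=8, 14=7, 15=43, 16=20
Total turnaround = 15 + 39 + 1 + 8 + 7 + 43 + 20 = 133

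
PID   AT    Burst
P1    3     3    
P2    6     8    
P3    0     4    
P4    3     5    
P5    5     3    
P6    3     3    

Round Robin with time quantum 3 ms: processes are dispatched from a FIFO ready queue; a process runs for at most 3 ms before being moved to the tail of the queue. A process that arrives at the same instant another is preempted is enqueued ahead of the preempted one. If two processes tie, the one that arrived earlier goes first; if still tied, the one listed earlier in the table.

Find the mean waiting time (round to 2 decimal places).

8.00

Schedule: | P3 0-3 | P1 3-6 | P4 6-9 | P6 9-12 | P3 12-13 | P5 13-16 | P2 16-19 | P4 19-21 | P2 21-26 |
Completion: P1=6  P2=26  P3=13  P4=21  P5=16  P6=12
Waiting times: P1=0, P2=12, P3=9, P4=13, P5=8, P6=6
Average waiting = (0+12+9+13+8+6) / 6 = 48/6 = 8.00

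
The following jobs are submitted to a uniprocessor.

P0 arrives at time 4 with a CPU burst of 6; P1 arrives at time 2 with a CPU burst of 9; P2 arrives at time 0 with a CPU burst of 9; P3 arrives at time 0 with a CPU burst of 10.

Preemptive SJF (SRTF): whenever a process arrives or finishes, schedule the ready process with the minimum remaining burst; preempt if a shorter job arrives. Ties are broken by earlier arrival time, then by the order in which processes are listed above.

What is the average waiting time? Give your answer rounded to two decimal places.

10.50

Gantt: | P2 0-9 | P0 9-15 | P1 15-24 | P3 24-34 |
Completion: P0=15  P1=24  P2=9  P3=34
Turnaround (C−A): P0=11  P1=22  P2=9  P3=34
Waiting times: P0=5, P1=13, P2=0, P3=24
Average waiting = (5+13+0+24) / 4 = 42/4 = 10.50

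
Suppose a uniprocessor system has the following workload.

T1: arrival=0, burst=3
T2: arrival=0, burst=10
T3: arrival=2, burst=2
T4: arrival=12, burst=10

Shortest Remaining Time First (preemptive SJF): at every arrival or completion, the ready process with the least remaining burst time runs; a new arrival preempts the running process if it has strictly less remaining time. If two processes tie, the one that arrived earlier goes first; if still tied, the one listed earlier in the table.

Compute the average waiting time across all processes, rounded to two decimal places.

2.25

Gantt: | T1 0-3 | T3 3-5 | T2 5-15 | T4 15-25 |
Completion: T1=3  T2=15  T3=5  T4=25
Turnaround (C−A): T1=3  T2=15  T3=3  T4=13
Waiting times: T1=0, T2=5, T3=1, T4=3
Average waiting = (0+5+1+3) / 4 = 9/4 = 2.25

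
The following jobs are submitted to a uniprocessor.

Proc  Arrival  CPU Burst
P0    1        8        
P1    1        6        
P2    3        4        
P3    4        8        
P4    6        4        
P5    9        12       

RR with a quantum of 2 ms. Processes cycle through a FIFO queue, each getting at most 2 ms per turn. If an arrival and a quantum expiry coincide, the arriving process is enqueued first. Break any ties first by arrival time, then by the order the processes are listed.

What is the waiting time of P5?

Timeline: | idle 0-1 | P0 1-3 | P1 3-5 | P2 5-7 | P0 7-9 | P3 9-11 | P1 11-13 | P4 13-15 | P2 15-17 | P5 17-19 | P0 19-21 | P3 21-23 | P1 23-25 | P4 25-27 | P5 27-29 | P0 29-31 | P3 31-33 | P5 33-35 | P3 35-37 | P5 37-43 |
Completion: P0=31  P1=25  P2=17  P3=37  P4=27  P5=43
Turnaround (C−A): P0=30  P1=24  P2=14  P3=33  P4=21  P5=34
Waiting(P5) = turnaround − burst = 34 − 12 = 22

22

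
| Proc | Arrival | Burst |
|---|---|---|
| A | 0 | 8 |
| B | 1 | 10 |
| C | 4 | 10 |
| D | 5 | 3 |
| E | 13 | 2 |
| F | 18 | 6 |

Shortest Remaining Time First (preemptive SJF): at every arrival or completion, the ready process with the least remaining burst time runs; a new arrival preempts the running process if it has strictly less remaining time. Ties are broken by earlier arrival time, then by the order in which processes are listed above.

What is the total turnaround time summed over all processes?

84

Timeline: | A 0-8 | D 8-11 | B 11-13 | E 13-15 | B 15-23 | F 23-29 | C 29-39 |
Completion: A=8  B=23  C=39  D=11  E=15  F=29
Turnaround (C−A): A=8  B=22  C=35  D=6  E=2  F=11
Turnaround = completion − arrival: A=8, B=22, C=35, D=6, E=2, F=11
Total turnaround = 8 + 22 + 35 + 6 + 2 + 11 = 84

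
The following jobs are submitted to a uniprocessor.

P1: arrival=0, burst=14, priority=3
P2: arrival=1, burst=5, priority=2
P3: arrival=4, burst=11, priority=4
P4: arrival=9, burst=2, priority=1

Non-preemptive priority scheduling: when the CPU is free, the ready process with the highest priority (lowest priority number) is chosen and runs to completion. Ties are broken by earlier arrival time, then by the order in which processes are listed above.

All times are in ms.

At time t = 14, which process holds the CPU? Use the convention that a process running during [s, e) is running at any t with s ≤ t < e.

P4

Schedule: | P1 0-14 | P4 14-16 | P2 16-21 | P3 21-32 |
Completion: P1=14  P2=21  P3=32  P4=16
Turnaround (C−A): P1=14  P2=20  P3=28  P4=7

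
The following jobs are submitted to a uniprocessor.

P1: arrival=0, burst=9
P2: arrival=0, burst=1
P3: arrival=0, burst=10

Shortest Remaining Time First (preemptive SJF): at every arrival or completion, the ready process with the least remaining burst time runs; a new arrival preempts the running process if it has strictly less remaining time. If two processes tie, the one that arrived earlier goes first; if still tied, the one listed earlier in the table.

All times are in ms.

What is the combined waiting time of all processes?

Gantt: | P2 0-1 | P1 1-10 | P3 10-20 |
Completion: P1=10  P2=1  P3=20
Turnaround (C−A): P1=10  P2=1  P3=20
Waiting = turnaround − burst: P1=1, P2=0, P3=10
Total waiting = 1 + 0 + 10 = 11

11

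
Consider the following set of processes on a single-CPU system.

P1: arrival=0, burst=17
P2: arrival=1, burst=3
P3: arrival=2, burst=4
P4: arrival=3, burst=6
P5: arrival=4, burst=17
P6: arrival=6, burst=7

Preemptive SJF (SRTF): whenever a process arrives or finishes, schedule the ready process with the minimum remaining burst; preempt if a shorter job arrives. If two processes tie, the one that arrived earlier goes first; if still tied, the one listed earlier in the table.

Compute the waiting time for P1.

20

Schedule: | P1 0-1 | P2 1-4 | P3 4-8 | P4 8-14 | P6 14-21 | P1 21-37 | P5 37-54 |
Completion: P1=37  P2=4  P3=8  P4=14  P5=54  P6=21
Turnaround (C−A): P1=37  P2=3  P3=6  P4=11  P5=50  P6=15
Waiting(P1) = turnaround − burst = 37 − 17 = 20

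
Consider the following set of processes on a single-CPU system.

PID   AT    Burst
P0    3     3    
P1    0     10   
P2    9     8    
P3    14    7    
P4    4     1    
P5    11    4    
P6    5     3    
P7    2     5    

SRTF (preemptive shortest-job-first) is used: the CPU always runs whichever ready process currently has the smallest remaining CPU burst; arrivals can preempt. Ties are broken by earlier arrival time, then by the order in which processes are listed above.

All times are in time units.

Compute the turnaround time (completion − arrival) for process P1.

33

Gantt: | P1 0-2 | P7 2-3 | P0 3-4 | P4 4-5 | P0 5-7 | P6 7-10 | P7 10-14 | P5 14-18 | P3 18-25 | P1 25-33 | P2 33-41 |
Completion: P0=7  P1=33  P2=41  P3=25  P4=5  P5=18  P6=10  P7=14
Turnaround (C−A): P0=4  P1=33  P2=32  P3=11  P4=1  P5=7  P6=5  P7=12
Turnaround(P1) = completion − arrival = 33 − 0 = 33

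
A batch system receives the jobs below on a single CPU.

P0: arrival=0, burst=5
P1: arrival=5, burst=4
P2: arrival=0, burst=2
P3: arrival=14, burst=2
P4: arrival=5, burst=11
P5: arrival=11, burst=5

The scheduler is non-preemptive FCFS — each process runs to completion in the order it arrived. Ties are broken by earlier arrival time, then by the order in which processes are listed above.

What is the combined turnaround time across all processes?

66

Gantt: | P0 0-5 | P2 5-7 | P1 7-11 | P4 11-22 | P5 22-27 | P3 27-29 |
Completion: P0=5  P1=11  P2=7  P3=29  P4=22  P5=27
Turnaround = completion − arrival: P0=5, P1=6, P2=7, P3=15, P4=17, P5=16
Total turnaround = 5 + 6 + 7 + 15 + 17 + 16 = 66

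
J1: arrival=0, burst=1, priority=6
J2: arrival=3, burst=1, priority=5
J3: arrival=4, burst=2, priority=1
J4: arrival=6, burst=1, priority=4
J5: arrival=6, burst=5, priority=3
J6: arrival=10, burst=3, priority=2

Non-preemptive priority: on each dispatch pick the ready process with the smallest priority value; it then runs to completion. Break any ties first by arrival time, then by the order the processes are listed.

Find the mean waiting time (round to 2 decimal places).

1.50

Gantt: | J1 0-1 | idle 1-3 | J2 3-4 | J3 4-6 | J5 6-11 | J6 11-14 | J4 14-15 |
Completion: J1=1  J2=4  J3=6  J4=15  J5=11  J6=14
Turnaround (C−A): J1=1  J2=1  J3=2  J4=9  J5=5  J6=4
Waiting times: J1=0, J2=0, J3=0, J4=8, J5=0, J6=1
Average waiting = (0+0+0+8+0+1) / 6 = 9/6 = 1.50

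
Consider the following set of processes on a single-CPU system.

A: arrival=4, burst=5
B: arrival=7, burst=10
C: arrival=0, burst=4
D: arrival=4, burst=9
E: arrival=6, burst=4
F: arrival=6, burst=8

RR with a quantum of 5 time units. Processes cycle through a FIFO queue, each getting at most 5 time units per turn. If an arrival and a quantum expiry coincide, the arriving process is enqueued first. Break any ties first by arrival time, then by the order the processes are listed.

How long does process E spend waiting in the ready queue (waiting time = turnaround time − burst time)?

8

Gantt: | C 0-4 | A 4-9 | D 9-14 | E 14-18 | F 18-23 | B 23-28 | D 28-32 | F 32-35 | B 35-40 |
Completion: A=9  B=40  C=4  D=32  E=18  F=35
Waiting(E) = turnaround − burst = 12 − 4 = 8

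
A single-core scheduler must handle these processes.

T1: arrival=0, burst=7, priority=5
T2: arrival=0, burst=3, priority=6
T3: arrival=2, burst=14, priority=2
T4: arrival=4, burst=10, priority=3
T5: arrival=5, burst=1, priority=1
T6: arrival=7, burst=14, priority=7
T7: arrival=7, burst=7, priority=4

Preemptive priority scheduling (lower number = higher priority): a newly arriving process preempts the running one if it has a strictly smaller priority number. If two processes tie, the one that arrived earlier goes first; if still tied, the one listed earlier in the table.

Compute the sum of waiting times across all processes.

140

Schedule: | T1 0-2 | T3 2-5 | T5 5-6 | T3 6-17 | T4 17-27 | T7 27-34 | T1 34-39 | T2 39-42 | T6 42-56 |
Completion: T1=39  T2=42  T3=17  T4=27  T5=6  T6=56  T7=34
Waiting = turnaround − burst: T1=32, T2=39, T3=1, T4=13, T5=0, T6=35, T7=20
Total waiting = 32 + 39 + 1 + 13 + 0 + 35 + 20 = 140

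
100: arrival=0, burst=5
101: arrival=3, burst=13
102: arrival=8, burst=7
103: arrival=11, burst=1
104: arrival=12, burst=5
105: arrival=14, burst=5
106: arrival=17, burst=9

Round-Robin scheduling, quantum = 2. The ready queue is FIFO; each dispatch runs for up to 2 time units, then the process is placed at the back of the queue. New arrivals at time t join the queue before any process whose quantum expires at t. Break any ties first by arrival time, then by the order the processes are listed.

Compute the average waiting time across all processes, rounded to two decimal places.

Schedule: | 100 0-4 | 101 4-6 | 100 6-7 | 101 7-9 | 102 9-11 | 101 11-13 | 103 13-14 | 102 14-16 | 104 16-18 | 101 18-20 | 105 20-22 | 102 22-24 | 106 24-26 | 104 26-28 | 101 28-30 | 105 30-32 | 102 32-33 | 106 33-35 | 104 35-36 | 101 36-38 | 105 38-39 | 106 39-41 | 101 41-42 | 106 42-45 |
Completion: 100=7  101=42  102=33  103=14  104=36  105=39  106=45
Waiting times: 100=2, 101=26, 102=18, 103=2, 104=19, 105=20, 106=19
Average waiting = (2+26+18+2+19+20+19) / 7 = 106/7 = 15.14

15.14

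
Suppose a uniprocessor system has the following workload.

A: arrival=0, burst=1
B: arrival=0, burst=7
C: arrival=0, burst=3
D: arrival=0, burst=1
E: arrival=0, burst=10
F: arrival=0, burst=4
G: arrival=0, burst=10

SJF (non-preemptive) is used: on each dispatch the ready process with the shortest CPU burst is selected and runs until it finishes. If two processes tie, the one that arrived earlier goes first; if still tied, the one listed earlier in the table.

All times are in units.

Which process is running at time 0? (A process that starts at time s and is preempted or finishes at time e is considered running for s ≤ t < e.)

Gantt: | A 0-1 | D 1-2 | C 2-5 | F 5-9 | B 9-16 | E 16-26 | G 26-36 |
Completion: A=1  B=16  C=5  D=2  E=26  F=9  G=36
Turnaround (C−A): A=1  B=16  C=5  D=2  E=26  F=9  G=36

A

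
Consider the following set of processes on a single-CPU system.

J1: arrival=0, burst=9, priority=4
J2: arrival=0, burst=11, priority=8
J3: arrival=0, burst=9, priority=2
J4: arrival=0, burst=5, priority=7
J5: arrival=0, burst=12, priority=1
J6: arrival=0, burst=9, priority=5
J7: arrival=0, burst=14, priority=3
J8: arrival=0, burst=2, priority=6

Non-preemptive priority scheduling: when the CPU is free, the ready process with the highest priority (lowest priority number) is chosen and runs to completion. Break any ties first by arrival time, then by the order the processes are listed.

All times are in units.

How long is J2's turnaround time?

Gantt: | J5 0-12 | J3 12-21 | J7 21-35 | J1 35-44 | J6 44-53 | J8 53-55 | J4 55-60 | J2 60-71 |
Completion: J1=44  J2=71  J3=21  J4=60  J5=12  J6=53  J7=35  J8=55
Turnaround (C−A): J1=44  J2=71  J3=21  J4=60  J5=12  J6=53  J7=35  J8=55
Turnaround(J2) = completion − arrival = 71 − 0 = 71

71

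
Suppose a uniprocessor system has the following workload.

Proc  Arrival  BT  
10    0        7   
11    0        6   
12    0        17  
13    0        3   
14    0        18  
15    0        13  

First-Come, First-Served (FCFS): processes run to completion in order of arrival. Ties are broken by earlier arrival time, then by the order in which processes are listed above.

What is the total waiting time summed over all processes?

134

Schedule: | 10 0-7 | 11 7-13 | 12 13-30 | 13 30-33 | 14 33-51 | 15 51-64 |
Completion: 10=7  11=13  12=30  13=33  14=51  15=64
Waiting = turnaround − burst: 10=0, 11=7, 12=13, 13=30, 14=33, 15=51
Total waiting = 0 + 7 + 13 + 30 + 33 + 51 = 134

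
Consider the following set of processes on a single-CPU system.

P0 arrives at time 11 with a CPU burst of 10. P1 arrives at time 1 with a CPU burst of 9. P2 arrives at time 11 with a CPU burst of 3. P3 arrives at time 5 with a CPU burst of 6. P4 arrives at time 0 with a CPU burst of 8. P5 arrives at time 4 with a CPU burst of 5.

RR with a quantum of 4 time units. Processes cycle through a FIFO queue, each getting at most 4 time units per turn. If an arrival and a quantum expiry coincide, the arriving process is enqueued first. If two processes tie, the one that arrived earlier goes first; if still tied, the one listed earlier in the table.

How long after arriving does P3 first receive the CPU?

Schedule: | P4 0-4 | P1 4-8 | P5 8-12 | P4 12-16 | P3 16-20 | P1 20-24 | P0 24-28 | P2 28-31 | P5 31-32 | P3 32-34 | P1 34-35 | P0 35-41 |
Completion: P0=41  P1=35  P2=31  P3=34  P4=16  P5=32
Turnaround (C−A): P0=30  P1=34  P2=20  P3=29  P4=16  P5=28
Response(P3) = first start − arrival = 16 − 5 = 11

11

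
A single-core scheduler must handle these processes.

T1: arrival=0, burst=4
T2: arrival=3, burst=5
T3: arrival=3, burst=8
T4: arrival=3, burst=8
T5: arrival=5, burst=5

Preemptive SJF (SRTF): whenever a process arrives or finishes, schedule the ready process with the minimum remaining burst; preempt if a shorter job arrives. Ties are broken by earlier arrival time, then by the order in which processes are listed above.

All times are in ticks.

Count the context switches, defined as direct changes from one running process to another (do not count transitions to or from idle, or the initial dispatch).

4

Timeline: | T1 0-4 | T2 4-9 | T5 9-14 | T3 14-22 | T4 22-30 |
Completion: T1=4  T2=9  T3=22  T4=30  T5=14
Turnaround (C−A): T1=4  T2=6  T3=19  T4=27  T5=9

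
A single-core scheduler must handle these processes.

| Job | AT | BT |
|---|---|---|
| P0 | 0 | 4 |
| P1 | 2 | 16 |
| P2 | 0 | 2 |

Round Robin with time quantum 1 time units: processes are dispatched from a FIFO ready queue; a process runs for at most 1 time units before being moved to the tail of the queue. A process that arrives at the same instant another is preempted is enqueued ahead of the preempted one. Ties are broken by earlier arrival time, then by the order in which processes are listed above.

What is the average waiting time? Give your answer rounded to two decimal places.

3.67

Timeline: | P0 0-1 | P2 1-2 | P0 2-3 | P1 3-4 | P2 4-5 | P0 5-6 | P1 6-7 | P0 7-8 | P1 8-22 |
Completion: P0=8  P1=22  P2=5
Waiting times: P0=4, P1=4, P2=3
Average waiting = (4+4+3) / 3 = 11/3 = 3.67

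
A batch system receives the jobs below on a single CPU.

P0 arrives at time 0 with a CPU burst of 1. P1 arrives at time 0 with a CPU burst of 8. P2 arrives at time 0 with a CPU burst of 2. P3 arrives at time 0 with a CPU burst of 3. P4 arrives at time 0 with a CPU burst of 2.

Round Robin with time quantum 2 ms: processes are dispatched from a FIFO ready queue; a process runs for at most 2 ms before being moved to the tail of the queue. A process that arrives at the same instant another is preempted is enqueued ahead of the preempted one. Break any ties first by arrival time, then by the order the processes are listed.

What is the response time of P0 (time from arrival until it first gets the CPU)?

Gantt: | P0 0-1 | P1 1-3 | P2 3-5 | P3 5-7 | P4 7-9 | P1 9-11 | P3 11-12 | P1 12-16 |
Completion: P0=1  P1=16  P2=5  P3=12  P4=9
Turnaround (C−A): P0=1  P1=16  P2=5  P3=12  P4=9
Response(P0) = first start − arrival = 0 − 0 = 0

0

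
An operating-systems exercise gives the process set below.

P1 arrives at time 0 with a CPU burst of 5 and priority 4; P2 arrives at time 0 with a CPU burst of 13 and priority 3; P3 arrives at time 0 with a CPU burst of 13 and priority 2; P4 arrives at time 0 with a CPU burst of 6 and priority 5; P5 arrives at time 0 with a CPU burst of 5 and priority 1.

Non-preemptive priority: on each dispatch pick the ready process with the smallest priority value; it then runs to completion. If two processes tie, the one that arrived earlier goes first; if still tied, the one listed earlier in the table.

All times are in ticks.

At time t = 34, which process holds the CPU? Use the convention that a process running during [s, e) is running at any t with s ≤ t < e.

P1

Schedule: | P5 0-5 | P3 5-18 | P2 18-31 | P1 31-36 | P4 36-42 |
Completion: P1=36  P2=31  P3=18  P4=42  P5=5
Turnaround (C−A): P1=36  P2=31  P3=18  P4=42  P5=5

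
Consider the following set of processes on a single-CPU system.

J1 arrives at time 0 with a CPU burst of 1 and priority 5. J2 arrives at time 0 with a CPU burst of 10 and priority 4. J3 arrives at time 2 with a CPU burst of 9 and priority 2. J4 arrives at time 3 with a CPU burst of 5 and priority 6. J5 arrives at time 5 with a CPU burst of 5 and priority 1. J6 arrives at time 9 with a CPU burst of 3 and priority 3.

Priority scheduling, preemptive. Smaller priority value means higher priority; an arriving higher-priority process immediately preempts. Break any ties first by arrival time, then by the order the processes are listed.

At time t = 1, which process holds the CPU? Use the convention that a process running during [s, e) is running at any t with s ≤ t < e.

J2

Gantt: | J2 0-2 | J3 2-5 | J5 5-10 | J3 10-16 | J6 16-19 | J2 19-27 | J1 27-28 | J4 28-33 |
Completion: J1=28  J2=27  J3=16  J4=33  J5=10  J6=19
Turnaround (C−A): J1=28  J2=27  J3=14  J4=30  J5=5  J6=10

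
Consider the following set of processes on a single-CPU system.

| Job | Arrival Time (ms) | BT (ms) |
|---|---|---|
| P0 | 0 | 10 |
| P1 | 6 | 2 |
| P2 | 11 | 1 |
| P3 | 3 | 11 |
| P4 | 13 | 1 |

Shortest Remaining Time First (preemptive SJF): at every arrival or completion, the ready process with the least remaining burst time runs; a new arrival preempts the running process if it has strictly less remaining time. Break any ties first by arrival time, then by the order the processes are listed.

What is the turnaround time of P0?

12

Timeline: | P0 0-6 | P1 6-8 | P0 8-12 | P2 12-13 | P4 13-14 | P3 14-25 |
Completion: P0=12  P1=8  P2=13  P3=25  P4=14
Turnaround (C−A): P0=12  P1=2  P2=2  P3=22  P4=1
Turnaround(P0) = completion − arrival = 12 − 0 = 12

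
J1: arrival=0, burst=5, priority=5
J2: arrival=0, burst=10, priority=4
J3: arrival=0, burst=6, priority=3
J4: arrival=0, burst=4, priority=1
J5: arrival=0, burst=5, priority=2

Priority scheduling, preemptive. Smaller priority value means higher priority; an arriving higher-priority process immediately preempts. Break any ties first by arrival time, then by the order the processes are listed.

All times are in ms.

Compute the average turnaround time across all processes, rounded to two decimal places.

16.60

Gantt: | J4 0-4 | J5 4-9 | J3 9-15 | J2 15-25 | J1 25-30 |
Completion: J1=30  J2=25  J3=15  J4=4  J5=9
Turnaround (C−A): J1=30  J2=25  J3=15  J4=4  J5=9
Turnaround times: J1=30, J2=25, J3=15, J4=4, J5=9
Average turnaround = (30+25+15+4+9) / 5 = 83/5 = 16.60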